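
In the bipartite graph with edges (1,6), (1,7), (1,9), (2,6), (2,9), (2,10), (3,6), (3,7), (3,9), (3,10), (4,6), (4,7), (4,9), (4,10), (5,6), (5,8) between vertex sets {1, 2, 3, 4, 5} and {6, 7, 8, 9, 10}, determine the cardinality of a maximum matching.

Step 1: List the neighbors of each left vertex:
  1: 6, 7, 9
  2: 6, 9, 10
  3: 6, 7, 9, 10
  4: 6, 7, 9, 10
  5: 6, 8

Step 2: Greedily match left vertices, then look for augmenting paths:
  Match 1 -- 6
  Match 2 -- 9
  Match 3 -- 7
  Match 4 -- 10
  Match 5 -- 8
  No augmenting path remains.

Step 3: Verify this is maximum:
  Matching size 5 = min(|L|, |R|) = min(5, 5), which is an upper bound, so this matching is maximum.

Maximum matching: {(1,6), (2,9), (3,7), (4,10), (5,8)}
Size: 5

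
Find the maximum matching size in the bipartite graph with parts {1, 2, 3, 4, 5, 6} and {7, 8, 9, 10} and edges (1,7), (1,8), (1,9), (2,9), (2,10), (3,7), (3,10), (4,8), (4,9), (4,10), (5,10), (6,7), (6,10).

Step 1: List the neighbors of each left vertex:
  1: 7, 8, 9
  2: 9, 10
  3: 7, 10
  4: 8, 9, 10
  5: 10
  6: 7, 10

Step 2: Greedily match left vertices, then look for augmenting paths:
  Match 1 -- 7
  Match 2 -- 9
  Match 3 -- 10
  Match 4 -- 8
  No augmenting path remains.

Step 3: Verify this is maximum:
  Matching size 4 = min(|L|, |R|) = min(6, 4), which is an upper bound, so this matching is maximum.

Maximum matching: {(1,7), (2,9), (3,10), (4,8)}
Size: 4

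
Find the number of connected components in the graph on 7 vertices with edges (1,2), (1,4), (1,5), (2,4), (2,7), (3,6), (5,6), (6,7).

Step 1: Build adjacency list from edges:
  1: 2, 4, 5
  2: 1, 4, 7
  3: 6
  4: 1, 2
  5: 1, 6
  6: 3, 5, 7
  7: 2, 6

Step 2: Run BFS/DFS from vertex 1:
  Visited: {1, 2, 4, 5, 7, 6, 3}
  Reached 7 of 7 vertices

Step 3: All 7 vertices reached from vertex 1, so the graph is connected.
Number of connected components: 1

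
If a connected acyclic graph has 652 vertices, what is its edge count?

A tree on n vertices always has exactly n - 1 edges.
For n = 652: edges = 652 - 1 = 651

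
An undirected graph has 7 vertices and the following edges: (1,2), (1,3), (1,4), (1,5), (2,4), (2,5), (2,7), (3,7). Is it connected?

Step 1: Build adjacency list from edges:
  1: 2, 3, 4, 5
  2: 1, 4, 5, 7
  3: 1, 7
  4: 1, 2
  5: 1, 2
  6: (none)
  7: 2, 3

Step 2: Run BFS/DFS from vertex 1:
  Visited: {1, 2, 3, 4, 5, 7}
  Reached 6 of 7 vertices

Step 3: Only 6 of 7 vertices reached. Graph is disconnected.
Connected components: {1, 2, 3, 4, 5, 7}, {6}
Answer: No, the graph is not connected (2 components).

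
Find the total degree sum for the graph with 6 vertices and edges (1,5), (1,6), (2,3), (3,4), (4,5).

Step 1: Count edges incident to each vertex:
  deg(1) = 2 (neighbors: 5, 6)
  deg(2) = 1 (neighbors: 3)
  deg(3) = 2 (neighbors: 2, 4)
  deg(4) = 2 (neighbors: 3, 5)
  deg(5) = 2 (neighbors: 1, 4)
  deg(6) = 1 (neighbors: 1)

Step 2: Sum all degrees:
  2 + 1 + 2 + 2 + 2 + 1 = 10

Verification: sum of degrees = 2 * |E| = 2 * 5 = 10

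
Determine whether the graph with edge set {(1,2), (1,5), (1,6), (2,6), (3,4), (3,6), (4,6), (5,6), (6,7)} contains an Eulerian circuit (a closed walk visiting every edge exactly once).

Step 1: Find the degree of each vertex:
  deg(1) = 3
  deg(2) = 2
  deg(3) = 2
  deg(4) = 2
  deg(5) = 2
  deg(6) = 6
  deg(7) = 1

Step 2: Count vertices with odd degree:
  Odd-degree vertices: 1, 7 (2 total)

Step 3: Apply Euler's theorem:
  - Eulerian circuit exists iff graph is connected and all vertices have even degree
  - Eulerian path exists iff graph is connected and has 0 or 2 odd-degree vertices

Graph is connected with exactly 2 odd-degree vertices (1, 7).
Eulerian path exists (starting and ending at the odd-degree vertices), but no Eulerian circuit.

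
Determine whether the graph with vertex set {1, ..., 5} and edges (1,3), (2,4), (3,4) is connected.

Step 1: Build adjacency list from edges:
  1: 3
  2: 4
  3: 1, 4
  4: 2, 3
  5: (none)

Step 2: Run BFS/DFS from vertex 1:
  Visited: {1, 3, 4, 2}
  Reached 4 of 5 vertices

Step 3: Only 4 of 5 vertices reached. Graph is disconnected.
Connected components: {1, 2, 3, 4}, {5}
Answer: No, the graph is not connected (2 components).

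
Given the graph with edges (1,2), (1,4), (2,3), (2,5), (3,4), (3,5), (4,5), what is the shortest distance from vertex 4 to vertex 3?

Step 1: Build adjacency list:
  1: 2, 4
  2: 1, 3, 5
  3: 2, 4, 5
  4: 1, 3, 5
  5: 2, 3, 4

Step 2: BFS from vertex 4 to find shortest path to 3:
  vertex 1 reached at distance 1
  vertex 3 reached at distance 1

Step 3: Shortest path: 4 -> 3
Path length: 1 edge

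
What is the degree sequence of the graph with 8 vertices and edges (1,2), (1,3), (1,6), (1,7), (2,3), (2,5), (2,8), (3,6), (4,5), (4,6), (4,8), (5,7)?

Step 1: Count edges incident to each vertex:
  deg(1) = 4 (neighbors: 2, 3, 6, 7)
  deg(2) = 4 (neighbors: 1, 3, 5, 8)
  deg(3) = 3 (neighbors: 1, 2, 6)
  deg(4) = 3 (neighbors: 5, 6, 8)
  deg(5) = 3 (neighbors: 2, 4, 7)
  deg(6) = 3 (neighbors: 1, 3, 4)
  deg(7) = 2 (neighbors: 1, 5)
  deg(8) = 2 (neighbors: 2, 4)

Step 2: Sort degrees in non-increasing order:
  Degrees: [4, 4, 3, 3, 3, 3, 2, 2] -> sorted: [4, 4, 3, 3, 3, 3, 2, 2]

Degree sequence: [4, 4, 3, 3, 3, 3, 2, 2]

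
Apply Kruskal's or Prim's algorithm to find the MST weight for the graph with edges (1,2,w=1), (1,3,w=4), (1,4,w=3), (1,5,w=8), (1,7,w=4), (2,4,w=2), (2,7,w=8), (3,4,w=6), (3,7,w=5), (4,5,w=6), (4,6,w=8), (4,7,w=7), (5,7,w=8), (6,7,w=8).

Apply Kruskal's algorithm (sort edges by weight, add if no cycle):

Sorted edges by weight:
  (1,2) w=1
  (2,4) w=2
  (1,4) w=3
  (1,3) w=4
  (1,7) w=4
  (3,7) w=5
  (3,4) w=6
  (4,5) w=6
  (4,7) w=7
  (1,5) w=8
  (2,7) w=8
  (4,6) w=8
  (5,7) w=8
  (6,7) w=8

Add edge (1,2) w=1 -- no cycle. Running total: 1
Add edge (2,4) w=2 -- no cycle. Running total: 3
Skip edge (1,4) w=3 -- would create cycle
Add edge (1,3) w=4 -- no cycle. Running total: 7
Add edge (1,7) w=4 -- no cycle. Running total: 11
Skip edge (3,7) w=5 -- would create cycle
Skip edge (3,4) w=6 -- would create cycle
Add edge (4,5) w=6 -- no cycle. Running total: 17
Skip edge (4,7) w=7 -- would create cycle
Skip edge (1,5) w=8 -- would create cycle
Skip edge (2,7) w=8 -- would create cycle
Add edge (4,6) w=8 -- no cycle. Running total: 25

MST edges: (1,2,w=1), (2,4,w=2), (1,3,w=4), (1,7,w=4), (4,5,w=6), (4,6,w=8)
Total MST weight: 1 + 2 + 4 + 4 + 6 + 8 = 25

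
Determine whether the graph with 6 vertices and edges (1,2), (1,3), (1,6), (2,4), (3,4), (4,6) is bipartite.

Step 1: Attempt 2-coloring using BFS:
  Start at vertex 1, assign color 0
  Color vertex 2 with color 1 (neighbor of 1)
  Color vertex 3 with color 1 (neighbor of 1)
  Color vertex 6 with color 1 (neighbor of 1)
  Color vertex 4 with color 0 (neighbor of 2)
  Start new component at vertex 5, assign color 0

Step 2: 2-coloring succeeded. No conflicts found.
  Set A (color 0): {1, 4, 5}
  Set B (color 1): {2, 3, 6}

The graph is bipartite with partition {1, 4, 5}, {2, 3, 6}.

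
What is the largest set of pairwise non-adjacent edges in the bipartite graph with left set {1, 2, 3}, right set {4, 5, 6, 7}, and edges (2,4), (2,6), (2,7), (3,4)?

Step 1: List the neighbors of each left vertex:
  1: (none)
  2: 4, 6, 7
  3: 4

Step 2: Greedily match left vertices, then look for augmenting paths:
  Match 2 -- 6
  Match 3 -- 4
  No augmenting path remains.

Step 3: Verify this is maximum:
  Matching has size 2. The vertex set {2, 3} covers every edge and has size 2; any matching has at most one edge per cover vertex, so 2 is maximum (König's theorem).

Maximum matching: {(2,6), (3,4)}
Size: 2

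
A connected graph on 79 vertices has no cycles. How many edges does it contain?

A tree on n vertices always has exactly n - 1 edges.
For n = 79: edges = 79 - 1 = 78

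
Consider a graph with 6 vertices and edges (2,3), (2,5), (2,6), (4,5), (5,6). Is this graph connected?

Step 1: Build adjacency list from edges:
  1: (none)
  2: 3, 5, 6
  3: 2
  4: 5
  5: 2, 4, 6
  6: 2, 5

Step 2: Run BFS/DFS from vertex 1:
  Visited: {1}
  Reached 1 of 6 vertices

Step 3: Only 1 of 6 vertices reached. Graph is disconnected.
Connected components: {1}, {2, 3, 4, 5, 6}
Answer: No, the graph is not connected (2 components).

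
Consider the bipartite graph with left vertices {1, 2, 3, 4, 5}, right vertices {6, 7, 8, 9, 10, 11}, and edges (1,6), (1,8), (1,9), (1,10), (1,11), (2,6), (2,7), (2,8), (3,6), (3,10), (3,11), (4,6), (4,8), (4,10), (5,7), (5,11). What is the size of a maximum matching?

Step 1: List the neighbors of each left vertex:
  1: 6, 8, 9, 10, 11
  2: 6, 7, 8
  3: 6, 10, 11
  4: 6, 8, 10
  5: 7, 11

Step 2: Greedily match left vertices, then look for augmenting paths:
  Match 1 -- 6
  Match 2 -- 7
  Match 3 -- 10
  Match 4 -- 8
  Match 5 -- 11
  No augmenting path remains.

Step 3: Verify this is maximum:
  Matching size 5 = min(|L|, |R|) = min(5, 6), which is an upper bound, so this matching is maximum.

Maximum matching: {(1,6), (2,7), (3,10), (4,8), (5,11)}
Size: 5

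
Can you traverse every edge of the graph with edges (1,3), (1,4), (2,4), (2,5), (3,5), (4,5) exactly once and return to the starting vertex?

Step 1: Find the degree of each vertex:
  deg(1) = 2
  deg(2) = 2
  deg(3) = 2
  deg(4) = 3
  deg(5) = 3

Step 2: Count vertices with odd degree:
  Odd-degree vertices: 4, 5 (2 total)

Step 3: Apply Euler's theorem:
  - Eulerian circuit exists iff graph is connected and all vertices have even degree
  - Eulerian path exists iff graph is connected and has 0 or 2 odd-degree vertices

Graph is connected with exactly 2 odd-degree vertices (4, 5).
Eulerian path exists (starting and ending at the odd-degree vertices), but no Eulerian circuit.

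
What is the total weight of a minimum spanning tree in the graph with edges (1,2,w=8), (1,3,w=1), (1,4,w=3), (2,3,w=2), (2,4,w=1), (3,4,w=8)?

Apply Kruskal's algorithm (sort edges by weight, add if no cycle):

Sorted edges by weight:
  (1,3) w=1
  (2,4) w=1
  (2,3) w=2
  (1,4) w=3
  (1,2) w=8
  (3,4) w=8

Add edge (1,3) w=1 -- no cycle. Running total: 1
Add edge (2,4) w=1 -- no cycle. Running total: 2
Add edge (2,3) w=2 -- no cycle. Running total: 4

MST edges: (1,3,w=1), (2,4,w=1), (2,3,w=2)
Total MST weight: 1 + 1 + 2 = 4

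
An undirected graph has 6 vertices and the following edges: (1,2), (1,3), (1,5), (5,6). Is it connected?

Step 1: Build adjacency list from edges:
  1: 2, 3, 5
  2: 1
  3: 1
  4: (none)
  5: 1, 6
  6: 5

Step 2: Run BFS/DFS from vertex 1:
  Visited: {1, 2, 3, 5, 6}
  Reached 5 of 6 vertices

Step 3: Only 5 of 6 vertices reached. Graph is disconnected.
Connected components: {1, 2, 3, 5, 6}, {4}
Answer: No, the graph is not connected (2 components).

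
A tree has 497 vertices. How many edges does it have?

A tree on n vertices always has exactly n - 1 edges.
For n = 497: edges = 497 - 1 = 496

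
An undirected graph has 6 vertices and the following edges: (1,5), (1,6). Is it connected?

Step 1: Build adjacency list from edges:
  1: 5, 6
  2: (none)
  3: (none)
  4: (none)
  5: 1
  6: 1

Step 2: Run BFS/DFS from vertex 1:
  Visited: {1, 5, 6}
  Reached 3 of 6 vertices

Step 3: Only 3 of 6 vertices reached. Graph is disconnected.
Connected components: {1, 5, 6}, {2}, {3}, {4}
Answer: No, the graph is not connected (4 components).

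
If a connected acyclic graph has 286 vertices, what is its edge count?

A tree on n vertices always has exactly n - 1 edges.
For n = 286: edges = 286 - 1 = 285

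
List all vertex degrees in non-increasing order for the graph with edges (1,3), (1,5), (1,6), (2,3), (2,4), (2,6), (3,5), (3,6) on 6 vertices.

Step 1: Count edges incident to each vertex:
  deg(1) = 3 (neighbors: 3, 5, 6)
  deg(2) = 3 (neighbors: 3, 4, 6)
  deg(3) = 4 (neighbors: 1, 2, 5, 6)
  deg(4) = 1 (neighbors: 2)
  deg(5) = 2 (neighbors: 1, 3)
  deg(6) = 3 (neighbors: 1, 2, 3)

Step 2: Sort degrees in non-increasing order:
  Degrees: [3, 3, 4, 1, 2, 3] -> sorted: [4, 3, 3, 3, 2, 1]

Degree sequence: [4, 3, 3, 3, 2, 1]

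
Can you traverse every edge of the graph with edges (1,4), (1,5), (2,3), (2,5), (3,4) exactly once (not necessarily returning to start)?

Step 1: Find the degree of each vertex:
  deg(1) = 2
  deg(2) = 2
  deg(3) = 2
  deg(4) = 2
  deg(5) = 2

Step 2: Count vertices with odd degree:
  All vertices have even degree (0 odd-degree vertices)

Step 3: Apply Euler's theorem:
  - Eulerian circuit exists iff graph is connected and all vertices have even degree
  - Eulerian path exists iff graph is connected and has 0 or 2 odd-degree vertices

Graph is connected with 0 odd-degree vertices.
Both Eulerian circuit and Eulerian path exist.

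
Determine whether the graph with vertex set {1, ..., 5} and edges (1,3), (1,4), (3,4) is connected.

Step 1: Build adjacency list from edges:
  1: 3, 4
  2: (none)
  3: 1, 4
  4: 1, 3
  5: (none)

Step 2: Run BFS/DFS from vertex 1:
  Visited: {1, 3, 4}
  Reached 3 of 5 vertices

Step 3: Only 3 of 5 vertices reached. Graph is disconnected.
Connected components: {1, 3, 4}, {2}, {5}
Answer: No, the graph is not connected (3 components).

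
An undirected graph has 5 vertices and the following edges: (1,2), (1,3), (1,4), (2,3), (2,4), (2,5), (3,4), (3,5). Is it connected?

Step 1: Build adjacency list from edges:
  1: 2, 3, 4
  2: 1, 3, 4, 5
  3: 1, 2, 4, 5
  4: 1, 2, 3
  5: 2, 3

Step 2: Run BFS/DFS from vertex 1:
  Visited: {1, 2, 3, 4, 5}
  Reached 5 of 5 vertices

Step 3: All 5 vertices reached from vertex 1, so the graph is connected.
Answer: Yes, the graph is connected.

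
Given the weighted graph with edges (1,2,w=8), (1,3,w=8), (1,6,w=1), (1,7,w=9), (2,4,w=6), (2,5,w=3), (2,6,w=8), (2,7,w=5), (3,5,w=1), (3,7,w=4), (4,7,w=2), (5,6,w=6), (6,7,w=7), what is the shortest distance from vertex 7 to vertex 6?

Step 1: Build adjacency list with weights:
  1: 2(w=8), 3(w=8), 6(w=1), 7(w=9)
  2: 1(w=8), 4(w=6), 5(w=3), 6(w=8), 7(w=5)
  3: 1(w=8), 5(w=1), 7(w=4)
  4: 2(w=6), 7(w=2)
  5: 2(w=3), 3(w=1), 6(w=6)
  6: 1(w=1), 2(w=8), 5(w=6), 7(w=7)
  7: 1(w=9), 2(w=5), 3(w=4), 4(w=2), 6(w=7)

Step 2: Apply Dijkstra's algorithm from vertex 7:
  Visit vertex 7 (distance=0)
    Update dist[1] = 9
    Update dist[2] = 5
    Update dist[3] = 4
    Update dist[4] = 2
    Update dist[6] = 7
  Visit vertex 4 (distance=2)
  Visit vertex 3 (distance=4)
    Update dist[5] = 5
  Visit vertex 2 (distance=5)
  Visit vertex 5 (distance=5)
  Visit vertex 6 (distance=7)
    Update dist[1] = 8

Step 3: Shortest path: 7 -> 6
Total weight: 7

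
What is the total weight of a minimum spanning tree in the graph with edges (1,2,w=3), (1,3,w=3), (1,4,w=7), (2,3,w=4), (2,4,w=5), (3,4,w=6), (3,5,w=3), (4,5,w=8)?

Apply Kruskal's algorithm (sort edges by weight, add if no cycle):

Sorted edges by weight:
  (1,2) w=3
  (1,3) w=3
  (3,5) w=3
  (2,3) w=4
  (2,4) w=5
  (3,4) w=6
  (1,4) w=7
  (4,5) w=8

Add edge (1,2) w=3 -- no cycle. Running total: 3
Add edge (1,3) w=3 -- no cycle. Running total: 6
Add edge (3,5) w=3 -- no cycle. Running total: 9
Skip edge (2,3) w=4 -- would create cycle
Add edge (2,4) w=5 -- no cycle. Running total: 14

MST edges: (1,2,w=3), (1,3,w=3), (3,5,w=3), (2,4,w=5)
Total MST weight: 3 + 3 + 3 + 5 = 14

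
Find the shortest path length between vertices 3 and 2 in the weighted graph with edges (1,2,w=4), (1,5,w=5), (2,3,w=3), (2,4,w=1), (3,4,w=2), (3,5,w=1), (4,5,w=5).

Step 1: Build adjacency list with weights:
  1: 2(w=4), 5(w=5)
  2: 1(w=4), 3(w=3), 4(w=1)
  3: 2(w=3), 4(w=2), 5(w=1)
  4: 2(w=1), 3(w=2), 5(w=5)
  5: 1(w=5), 3(w=1), 4(w=5)

Step 2: Apply Dijkstra's algorithm from vertex 3:
  Visit vertex 3 (distance=0)
    Update dist[2] = 3
    Update dist[4] = 2
    Update dist[5] = 1
  Visit vertex 5 (distance=1)
    Update dist[1] = 6
  Visit vertex 4 (distance=2)
  Visit vertex 2 (distance=3)

Step 3: Shortest path: 3 -> 2
Total weight: 3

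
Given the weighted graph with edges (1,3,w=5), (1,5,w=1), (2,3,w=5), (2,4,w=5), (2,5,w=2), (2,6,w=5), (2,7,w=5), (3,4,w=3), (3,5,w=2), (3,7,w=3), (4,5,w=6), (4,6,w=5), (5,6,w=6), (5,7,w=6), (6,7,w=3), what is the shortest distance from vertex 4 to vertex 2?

Step 1: Build adjacency list with weights:
  1: 3(w=5), 5(w=1)
  2: 3(w=5), 4(w=5), 5(w=2), 6(w=5), 7(w=5)
  3: 1(w=5), 2(w=5), 4(w=3), 5(w=2), 7(w=3)
  4: 2(w=5), 3(w=3), 5(w=6), 6(w=5)
  5: 1(w=1), 2(w=2), 3(w=2), 4(w=6), 6(w=6), 7(w=6)
  6: 2(w=5), 4(w=5), 5(w=6), 7(w=3)
  7: 2(w=5), 3(w=3), 5(w=6), 6(w=3)

Step 2: Apply Dijkstra's algorithm from vertex 4:
  Visit vertex 4 (distance=0)
    Update dist[2] = 5
    Update dist[3] = 3
    Update dist[5] = 6
    Update dist[6] = 5
  Visit vertex 3 (distance=3)
    Update dist[1] = 8
    Update dist[5] = 5
    Update dist[7] = 6
  Visit vertex 2 (distance=5)

Step 3: Shortest path: 4 -> 2
Total weight: 5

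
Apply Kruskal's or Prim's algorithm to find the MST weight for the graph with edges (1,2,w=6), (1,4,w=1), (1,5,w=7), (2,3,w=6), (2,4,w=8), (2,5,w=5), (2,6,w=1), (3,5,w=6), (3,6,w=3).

Apply Kruskal's algorithm (sort edges by weight, add if no cycle):

Sorted edges by weight:
  (1,4) w=1
  (2,6) w=1
  (3,6) w=3
  (2,5) w=5
  (1,2) w=6
  (2,3) w=6
  (3,5) w=6
  (1,5) w=7
  (2,4) w=8

Add edge (1,4) w=1 -- no cycle. Running total: 1
Add edge (2,6) w=1 -- no cycle. Running total: 2
Add edge (3,6) w=3 -- no cycle. Running total: 5
Add edge (2,5) w=5 -- no cycle. Running total: 10
Add edge (1,2) w=6 -- no cycle. Running total: 16

MST edges: (1,4,w=1), (2,6,w=1), (3,6,w=3), (2,5,w=5), (1,2,w=6)
Total MST weight: 1 + 1 + 3 + 5 + 6 = 16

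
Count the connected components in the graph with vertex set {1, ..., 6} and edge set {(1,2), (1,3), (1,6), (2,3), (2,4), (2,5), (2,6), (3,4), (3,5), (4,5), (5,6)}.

Step 1: Build adjacency list from edges:
  1: 2, 3, 6
  2: 1, 3, 4, 5, 6
  3: 1, 2, 4, 5
  4: 2, 3, 5
  5: 2, 3, 4, 6
  6: 1, 2, 5

Step 2: Run BFS/DFS from vertex 1:
  Visited: {1, 2, 3, 6, 4, 5}
  Reached 6 of 6 vertices

Step 3: All 6 vertices reached from vertex 1, so the graph is connected.
Number of connected components: 1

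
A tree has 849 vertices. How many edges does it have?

A tree on n vertices always has exactly n - 1 edges.
For n = 849: edges = 849 - 1 = 848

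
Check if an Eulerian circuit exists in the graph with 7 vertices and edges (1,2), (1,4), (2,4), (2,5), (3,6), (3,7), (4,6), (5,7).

Step 1: Find the degree of each vertex:
  deg(1) = 2
  deg(2) = 3
  deg(3) = 2
  deg(4) = 3
  deg(5) = 2
  deg(6) = 2
  deg(7) = 2

Step 2: Count vertices with odd degree:
  Odd-degree vertices: 2, 4 (2 total)

Step 3: Apply Euler's theorem:
  - Eulerian circuit exists iff graph is connected and all vertices have even degree
  - Eulerian path exists iff graph is connected and has 0 or 2 odd-degree vertices

Graph is connected with exactly 2 odd-degree vertices (2, 4).
Eulerian path exists (starting and ending at the odd-degree vertices), but no Eulerian circuit.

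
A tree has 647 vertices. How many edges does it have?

A tree on n vertices always has exactly n - 1 edges.
For n = 647: edges = 647 - 1 = 646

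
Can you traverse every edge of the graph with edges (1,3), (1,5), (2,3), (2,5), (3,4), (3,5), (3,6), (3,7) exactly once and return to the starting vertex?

Step 1: Find the degree of each vertex:
  deg(1) = 2
  deg(2) = 2
  deg(3) = 6
  deg(4) = 1
  deg(5) = 3
  deg(6) = 1
  deg(7) = 1

Step 2: Count vertices with odd degree:
  Odd-degree vertices: 4, 5, 6, 7 (4 total)

Step 3: Apply Euler's theorem:
  - Eulerian circuit exists iff graph is connected and all vertices have even degree
  - Eulerian path exists iff graph is connected and has 0 or 2 odd-degree vertices

Graph has 4 odd-degree vertices (need 0 or 2).
Neither Eulerian path nor Eulerian circuit exists.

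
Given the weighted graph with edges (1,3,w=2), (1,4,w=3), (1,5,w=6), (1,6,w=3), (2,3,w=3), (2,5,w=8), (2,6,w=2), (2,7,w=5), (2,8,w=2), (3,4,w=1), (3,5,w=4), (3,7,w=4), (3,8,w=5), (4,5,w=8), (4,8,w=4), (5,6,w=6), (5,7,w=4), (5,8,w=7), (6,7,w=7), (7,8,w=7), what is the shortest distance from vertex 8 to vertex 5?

Step 1: Build adjacency list with weights:
  1: 3(w=2), 4(w=3), 5(w=6), 6(w=3)
  2: 3(w=3), 5(w=8), 6(w=2), 7(w=5), 8(w=2)
  3: 1(w=2), 2(w=3), 4(w=1), 5(w=4), 7(w=4), 8(w=5)
  4: 1(w=3), 3(w=1), 5(w=8), 8(w=4)
  5: 1(w=6), 2(w=8), 3(w=4), 4(w=8), 6(w=6), 7(w=4), 8(w=7)
  6: 1(w=3), 2(w=2), 5(w=6), 7(w=7)
  7: 2(w=5), 3(w=4), 5(w=4), 6(w=7), 8(w=7)
  8: 2(w=2), 3(w=5), 4(w=4), 5(w=7), 7(w=7)

Step 2: Apply Dijkstra's algorithm from vertex 8:
  Visit vertex 8 (distance=0)
    Update dist[2] = 2
    Update dist[3] = 5
    Update dist[4] = 4
    Update dist[5] = 7
    Update dist[7] = 7
  Visit vertex 2 (distance=2)
    Update dist[6] = 4
  Visit vertex 4 (distance=4)
    Update dist[1] = 7
  Visit vertex 6 (distance=4)
  Visit vertex 3 (distance=5)
  Visit vertex 1 (distance=7)
  Visit vertex 5 (distance=7)

Step 3: Shortest path: 8 -> 5
Total weight: 7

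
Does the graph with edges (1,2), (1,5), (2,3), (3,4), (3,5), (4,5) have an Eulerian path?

Step 1: Find the degree of each vertex:
  deg(1) = 2
  deg(2) = 2
  deg(3) = 3
  deg(4) = 2
  deg(5) = 3

Step 2: Count vertices with odd degree:
  Odd-degree vertices: 3, 5 (2 total)

Step 3: Apply Euler's theorem:
  - Eulerian circuit exists iff graph is connected and all vertices have even degree
  - Eulerian path exists iff graph is connected and has 0 or 2 odd-degree vertices

Graph is connected with exactly 2 odd-degree vertices (3, 5).
Eulerian path exists (starting and ending at the odd-degree vertices), but no Eulerian circuit.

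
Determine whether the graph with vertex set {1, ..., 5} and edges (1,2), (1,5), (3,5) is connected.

Step 1: Build adjacency list from edges:
  1: 2, 5
  2: 1
  3: 5
  4: (none)
  5: 1, 3

Step 2: Run BFS/DFS from vertex 1:
  Visited: {1, 2, 5, 3}
  Reached 4 of 5 vertices

Step 3: Only 4 of 5 vertices reached. Graph is disconnected.
Connected components: {1, 2, 3, 5}, {4}
Answer: No, the graph is not connected (2 components).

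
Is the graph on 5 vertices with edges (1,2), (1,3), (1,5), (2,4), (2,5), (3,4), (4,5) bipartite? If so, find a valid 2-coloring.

Step 1: Attempt 2-coloring using BFS:
  Start at vertex 1, assign color 0
  Color vertex 2 with color 1 (neighbor of 1)
  Color vertex 3 with color 1 (neighbor of 1)
  Color vertex 5 with color 1 (neighbor of 1)
  Color vertex 4 with color 0 (neighbor of 2)

Step 2: Conflict found! Vertices 2 and 5 are adjacent but have the same color.
This means the graph contains an odd cycle.

The graph is NOT bipartite.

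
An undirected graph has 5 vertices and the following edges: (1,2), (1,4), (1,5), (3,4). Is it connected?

Step 1: Build adjacency list from edges:
  1: 2, 4, 5
  2: 1
  3: 4
  4: 1, 3
  5: 1

Step 2: Run BFS/DFS from vertex 1:
  Visited: {1, 2, 4, 5, 3}
  Reached 5 of 5 vertices

Step 3: All 5 vertices reached from vertex 1, so the graph is connected.
Answer: Yes, the graph is connected.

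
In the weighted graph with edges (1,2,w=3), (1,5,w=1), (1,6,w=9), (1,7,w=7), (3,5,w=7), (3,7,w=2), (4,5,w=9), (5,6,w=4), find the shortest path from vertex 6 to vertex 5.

Step 1: Build adjacency list with weights:
  1: 2(w=3), 5(w=1), 6(w=9), 7(w=7)
  2: 1(w=3)
  3: 5(w=7), 7(w=2)
  4: 5(w=9)
  5: 1(w=1), 3(w=7), 4(w=9), 6(w=4)
  6: 1(w=9), 5(w=4)
  7: 1(w=7), 3(w=2)

Step 2: Apply Dijkstra's algorithm from vertex 6:
  Visit vertex 6 (distance=0)
    Update dist[1] = 9
    Update dist[5] = 4
  Visit vertex 5 (distance=4)
    Update dist[1] = 5
    Update dist[3] = 11
    Update dist[4] = 13

Step 3: Shortest path: 6 -> 5
Total weight: 4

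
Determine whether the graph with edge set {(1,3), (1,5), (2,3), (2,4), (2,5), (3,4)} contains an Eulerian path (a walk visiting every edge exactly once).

Step 1: Find the degree of each vertex:
  deg(1) = 2
  deg(2) = 3
  deg(3) = 3
  deg(4) = 2
  deg(5) = 2

Step 2: Count vertices with odd degree:
  Odd-degree vertices: 2, 3 (2 total)

Step 3: Apply Euler's theorem:
  - Eulerian circuit exists iff graph is connected and all vertices have even degree
  - Eulerian path exists iff graph is connected and has 0 or 2 odd-degree vertices

Graph is connected with exactly 2 odd-degree vertices (2, 3).
Eulerian path exists (starting and ending at the odd-degree vertices), but no Eulerian circuit.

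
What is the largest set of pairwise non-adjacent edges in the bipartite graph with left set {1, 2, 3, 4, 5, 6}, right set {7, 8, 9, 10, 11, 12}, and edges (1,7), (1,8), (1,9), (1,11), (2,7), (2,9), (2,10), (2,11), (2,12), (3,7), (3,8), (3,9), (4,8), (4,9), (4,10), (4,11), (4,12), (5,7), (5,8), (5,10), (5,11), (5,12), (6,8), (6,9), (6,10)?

Step 1: List the neighbors of each left vertex:
  1: 7, 8, 9, 11
  2: 7, 9, 10, 11, 12
  3: 7, 8, 9
  4: 8, 9, 10, 11, 12
  5: 7, 8, 10, 11, 12
  6: 8, 9, 10

Step 2: Greedily match left vertices, then look for augmenting paths:
  Match 1 -- 7
  Match 2 -- 12
  Match 3 -- 8
  Match 4 -- 10
  Match 5 -- 11
  Match 6 -- 9
  No augmenting path remains.

Step 3: Verify this is maximum:
  Matching size 6 = min(|L|, |R|) = min(6, 6), which is an upper bound, so this matching is maximum.

Maximum matching: {(1,7), (2,12), (3,8), (4,10), (5,11), (6,9)}
Size: 6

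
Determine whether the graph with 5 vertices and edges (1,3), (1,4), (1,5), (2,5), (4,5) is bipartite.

Step 1: Attempt 2-coloring using BFS:
  Start at vertex 1, assign color 0
  Color vertex 3 with color 1 (neighbor of 1)
  Color vertex 4 with color 1 (neighbor of 1)
  Color vertex 5 with color 1 (neighbor of 1)

Step 2: Conflict found! Vertices 4 and 5 are adjacent but have the same color.
This means the graph contains an odd cycle.

The graph is NOT bipartite.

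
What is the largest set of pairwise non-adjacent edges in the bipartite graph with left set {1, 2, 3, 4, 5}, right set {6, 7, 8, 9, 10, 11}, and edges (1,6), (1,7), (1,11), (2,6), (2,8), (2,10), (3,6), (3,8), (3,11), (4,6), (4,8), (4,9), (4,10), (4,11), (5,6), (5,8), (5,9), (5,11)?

Step 1: List the neighbors of each left vertex:
  1: 6, 7, 11
  2: 6, 8, 10
  3: 6, 8, 11
  4: 6, 8, 9, 10, 11
  5: 6, 8, 9, 11

Step 2: Greedily match left vertices, then look for augmenting paths:
  Match 1 -- 7
  Match 2 -- 8
  Match 3 -- 11
  Match 4 -- 9
  Match 5 -- 6
  No augmenting path remains.

Step 3: Verify this is maximum:
  Matching size 5 = min(|L|, |R|) = min(5, 6), which is an upper bound, so this matching is maximum.

Maximum matching: {(1,7), (2,8), (3,11), (4,9), (5,6)}
Size: 5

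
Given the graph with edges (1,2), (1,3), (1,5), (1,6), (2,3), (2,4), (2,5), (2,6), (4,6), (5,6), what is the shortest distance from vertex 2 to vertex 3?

Step 1: Build adjacency list:
  1: 2, 3, 5, 6
  2: 1, 3, 4, 5, 6
  3: 1, 2
  4: 2, 6
  5: 1, 2, 6
  6: 1, 2, 4, 5

Step 2: BFS from vertex 2 to find shortest path to 3:
  vertex 1 reached at distance 1
  vertex 3 reached at distance 1

Step 3: Shortest path: 2 -> 3
Path length: 1 edge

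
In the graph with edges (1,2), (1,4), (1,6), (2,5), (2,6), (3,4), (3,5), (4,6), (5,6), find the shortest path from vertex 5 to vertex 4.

Step 1: Build adjacency list:
  1: 2, 4, 6
  2: 1, 5, 6
  3: 4, 5
  4: 1, 3, 6
  5: 2, 3, 6
  6: 1, 2, 4, 5

Step 2: BFS from vertex 5 to find shortest path to 4:
  vertex 2 reached at distance 1
  vertex 3 reached at distance 1
  vertex 6 reached at distance 1
  vertex 1 reached at distance 2
  vertex 4 reached at distance 2

Step 3: Shortest path: 5 -> 3 -> 4
Path length: 2 edges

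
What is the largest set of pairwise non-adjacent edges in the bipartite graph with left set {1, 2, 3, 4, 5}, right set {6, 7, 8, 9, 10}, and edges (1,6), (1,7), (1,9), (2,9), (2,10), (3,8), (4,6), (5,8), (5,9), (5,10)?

Step 1: List the neighbors of each left vertex:
  1: 6, 7, 9
  2: 9, 10
  3: 8
  4: 6
  5: 8, 9, 10

Step 2: Greedily match left vertices, then look for augmenting paths:
  Match 1 -- 7
  Match 2 -- 9
  Match 3 -- 8
  Match 4 -- 6
  Match 5 -- 10
  No augmenting path remains.

Step 3: Verify this is maximum:
  Matching size 5 = min(|L|, |R|) = min(5, 5), which is an upper bound, so this matching is maximum.

Maximum matching: {(1,7), (2,9), (3,8), (4,6), (5,10)}
Size: 5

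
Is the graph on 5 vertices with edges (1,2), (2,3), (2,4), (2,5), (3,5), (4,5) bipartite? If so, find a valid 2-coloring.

Step 1: Attempt 2-coloring using BFS:
  Start at vertex 1, assign color 0
  Color vertex 2 with color 1 (neighbor of 1)
  Color vertex 3 with color 0 (neighbor of 2)
  Color vertex 4 with color 0 (neighbor of 2)
  Color vertex 5 with color 0 (neighbor of 2)

Step 2: Conflict found! Vertices 3 and 5 are adjacent but have the same color.
This means the graph contains an odd cycle.

The graph is NOT bipartite.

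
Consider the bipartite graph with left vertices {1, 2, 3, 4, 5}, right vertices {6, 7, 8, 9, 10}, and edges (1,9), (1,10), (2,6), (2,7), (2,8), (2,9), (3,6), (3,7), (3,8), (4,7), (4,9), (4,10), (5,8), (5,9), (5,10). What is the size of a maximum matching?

Step 1: List the neighbors of each left vertex:
  1: 9, 10
  2: 6, 7, 8, 9
  3: 6, 7, 8
  4: 7, 9, 10
  5: 8, 9, 10

Step 2: Greedily match left vertices, then look for augmenting paths:
  Match 1 -- 9
  Match 2 -- 6
  Match 3 -- 7
  Match 4 -- 10
  Match 5 -- 8
  No augmenting path remains.

Step 3: Verify this is maximum:
  Matching size 5 = min(|L|, |R|) = min(5, 5), which is an upper bound, so this matching is maximum.

Maximum matching: {(1,9), (2,6), (3,7), (4,10), (5,8)}
Size: 5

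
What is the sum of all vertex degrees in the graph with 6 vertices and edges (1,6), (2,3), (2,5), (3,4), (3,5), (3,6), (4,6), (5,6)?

Step 1: Count edges incident to each vertex:
  deg(1) = 1 (neighbors: 6)
  deg(2) = 2 (neighbors: 3, 5)
  deg(3) = 4 (neighbors: 2, 4, 5, 6)
  deg(4) = 2 (neighbors: 3, 6)
  deg(5) = 3 (neighbors: 2, 3, 6)
  deg(6) = 4 (neighbors: 1, 3, 4, 5)

Step 2: Sum all degrees:
  1 + 2 + 4 + 2 + 3 + 4 = 16

Verification: sum of degrees = 2 * |E| = 2 * 8 = 16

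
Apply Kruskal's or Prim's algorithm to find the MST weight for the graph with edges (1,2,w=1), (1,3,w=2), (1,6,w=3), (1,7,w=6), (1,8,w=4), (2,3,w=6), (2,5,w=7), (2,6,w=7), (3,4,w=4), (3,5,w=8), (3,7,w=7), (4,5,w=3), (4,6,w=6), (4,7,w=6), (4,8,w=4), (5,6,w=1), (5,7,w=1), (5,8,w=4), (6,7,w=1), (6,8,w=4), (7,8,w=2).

Apply Kruskal's algorithm (sort edges by weight, add if no cycle):

Sorted edges by weight:
  (1,2) w=1
  (5,6) w=1
  (5,7) w=1
  (6,7) w=1
  (1,3) w=2
  (7,8) w=2
  (1,6) w=3
  (4,5) w=3
  (1,8) w=4
  (3,4) w=4
  (4,8) w=4
  (5,8) w=4
  (6,8) w=4
  (1,7) w=6
  (2,3) w=6
  (4,6) w=6
  (4,7) w=6
  (2,6) w=7
  (2,5) w=7
  (3,7) w=7
  (3,5) w=8

Add edge (1,2) w=1 -- no cycle. Running total: 1
Add edge (5,6) w=1 -- no cycle. Running total: 2
Add edge (5,7) w=1 -- no cycle. Running total: 3
Skip edge (6,7) w=1 -- would create cycle
Add edge (1,3) w=2 -- no cycle. Running total: 5
Add edge (7,8) w=2 -- no cycle. Running total: 7
Add edge (1,6) w=3 -- no cycle. Running total: 10
Add edge (4,5) w=3 -- no cycle. Running total: 13

MST edges: (1,2,w=1), (5,6,w=1), (5,7,w=1), (1,3,w=2), (7,8,w=2), (1,6,w=3), (4,5,w=3)
Total MST weight: 1 + 1 + 1 + 2 + 2 + 3 + 3 = 13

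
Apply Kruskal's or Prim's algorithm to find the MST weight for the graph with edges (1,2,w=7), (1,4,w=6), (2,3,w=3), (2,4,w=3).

Apply Kruskal's algorithm (sort edges by weight, add if no cycle):

Sorted edges by weight:
  (2,3) w=3
  (2,4) w=3
  (1,4) w=6
  (1,2) w=7

Add edge (2,3) w=3 -- no cycle. Running total: 3
Add edge (2,4) w=3 -- no cycle. Running total: 6
Add edge (1,4) w=6 -- no cycle. Running total: 12

MST edges: (2,3,w=3), (2,4,w=3), (1,4,w=6)
Total MST weight: 3 + 3 + 6 = 12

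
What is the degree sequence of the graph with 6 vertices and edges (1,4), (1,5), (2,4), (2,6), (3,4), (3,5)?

Step 1: Count edges incident to each vertex:
  deg(1) = 2 (neighbors: 4, 5)
  deg(2) = 2 (neighbors: 4, 6)
  deg(3) = 2 (neighbors: 4, 5)
  deg(4) = 3 (neighbors: 1, 2, 3)
  deg(5) = 2 (neighbors: 1, 3)
  deg(6) = 1 (neighbors: 2)

Step 2: Sort degrees in non-increasing order:
  Degrees: [2, 2, 2, 3, 2, 1] -> sorted: [3, 2, 2, 2, 2, 1]

Degree sequence: [3, 2, 2, 2, 2, 1]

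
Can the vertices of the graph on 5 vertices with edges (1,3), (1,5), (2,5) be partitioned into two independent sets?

Step 1: Attempt 2-coloring using BFS:
  Start at vertex 1, assign color 0
  Color vertex 3 with color 1 (neighbor of 1)
  Color vertex 5 with color 1 (neighbor of 1)
  Color vertex 2 with color 0 (neighbor of 5)
  Start new component at vertex 4, assign color 0

Step 2: 2-coloring succeeded. No conflicts found.
  Set A (color 0): {1, 2, 4}
  Set B (color 1): {3, 5}

The graph is bipartite with partition {1, 2, 4}, {3, 5}.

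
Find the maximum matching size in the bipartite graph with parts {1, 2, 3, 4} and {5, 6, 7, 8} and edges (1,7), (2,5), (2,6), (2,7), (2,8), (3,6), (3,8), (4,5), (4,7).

Step 1: List the neighbors of each left vertex:
  1: 7
  2: 5, 6, 7, 8
  3: 6, 8
  4: 5, 7

Step 2: Greedily match left vertices, then look for augmenting paths:
  Match 1 -- 7
  Match 2 -- 8
  Match 3 -- 6
  Match 4 -- 5
  No augmenting path remains.

Step 3: Verify this is maximum:
  Matching size 4 = min(|L|, |R|) = min(4, 4), which is an upper bound, so this matching is maximum.

Maximum matching: {(1,7), (2,8), (3,6), (4,5)}
Size: 4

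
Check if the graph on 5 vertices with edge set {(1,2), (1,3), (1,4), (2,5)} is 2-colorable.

Step 1: Attempt 2-coloring using BFS:
  Start at vertex 1, assign color 0
  Color vertex 2 with color 1 (neighbor of 1)
  Color vertex 3 with color 1 (neighbor of 1)
  Color vertex 4 with color 1 (neighbor of 1)
  Color vertex 5 with color 0 (neighbor of 2)

Step 2: 2-coloring succeeded. No conflicts found.
  Set A (color 0): {1, 5}
  Set B (color 1): {2, 3, 4}

The graph is bipartite with partition {1, 5}, {2, 3, 4}.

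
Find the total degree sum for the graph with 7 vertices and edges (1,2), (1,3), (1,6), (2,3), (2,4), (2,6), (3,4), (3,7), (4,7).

Step 1: Count edges incident to each vertex:
  deg(1) = 3 (neighbors: 2, 3, 6)
  deg(2) = 4 (neighbors: 1, 3, 4, 6)
  deg(3) = 4 (neighbors: 1, 2, 4, 7)
  deg(4) = 3 (neighbors: 2, 3, 7)
  deg(5) = 0 (neighbors: none)
  deg(6) = 2 (neighbors: 1, 2)
  deg(7) = 2 (neighbors: 3, 4)

Step 2: Sum all degrees:
  3 + 4 + 4 + 3 + 0 + 2 + 2 = 18

Verification: sum of degrees = 2 * |E| = 2 * 9 = 18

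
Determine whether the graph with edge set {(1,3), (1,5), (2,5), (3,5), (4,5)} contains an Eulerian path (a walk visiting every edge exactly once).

Step 1: Find the degree of each vertex:
  deg(1) = 2
  deg(2) = 1
  deg(3) = 2
  deg(4) = 1
  deg(5) = 4

Step 2: Count vertices with odd degree:
  Odd-degree vertices: 2, 4 (2 total)

Step 3: Apply Euler's theorem:
  - Eulerian circuit exists iff graph is connected and all vertices have even degree
  - Eulerian path exists iff graph is connected and has 0 or 2 odd-degree vertices

Graph is connected with exactly 2 odd-degree vertices (2, 4).
Eulerian path exists (starting and ending at the odd-degree vertices), but no Eulerian circuit.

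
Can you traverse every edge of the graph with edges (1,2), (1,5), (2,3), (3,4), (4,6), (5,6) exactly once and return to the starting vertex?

Step 1: Find the degree of each vertex:
  deg(1) = 2
  deg(2) = 2
  deg(3) = 2
  deg(4) = 2
  deg(5) = 2
  deg(6) = 2

Step 2: Count vertices with odd degree:
  All vertices have even degree (0 odd-degree vertices)

Step 3: Apply Euler's theorem:
  - Eulerian circuit exists iff graph is connected and all vertices have even degree
  - Eulerian path exists iff graph is connected and has 0 or 2 odd-degree vertices

Graph is connected with 0 odd-degree vertices.
Both Eulerian circuit and Eulerian path exist.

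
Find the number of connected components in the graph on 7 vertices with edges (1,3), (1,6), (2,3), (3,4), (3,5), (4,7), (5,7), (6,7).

Step 1: Build adjacency list from edges:
  1: 3, 6
  2: 3
  3: 1, 2, 4, 5
  4: 3, 7
  5: 3, 7
  6: 1, 7
  7: 4, 5, 6

Step 2: Run BFS/DFS from vertex 1:
  Visited: {1, 3, 6, 2, 4, 5, 7}
  Reached 7 of 7 vertices

Step 3: All 7 vertices reached from vertex 1, so the graph is connected.
Number of connected components: 1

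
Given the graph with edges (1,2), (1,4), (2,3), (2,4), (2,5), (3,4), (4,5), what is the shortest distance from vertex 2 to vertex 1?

Step 1: Build adjacency list:
  1: 2, 4
  2: 1, 3, 4, 5
  3: 2, 4
  4: 1, 2, 3, 5
  5: 2, 4

Step 2: BFS from vertex 2 to find shortest path to 1:
  vertex 1 reached at distance 1

Step 3: Shortest path: 2 -> 1
Path length: 1 edge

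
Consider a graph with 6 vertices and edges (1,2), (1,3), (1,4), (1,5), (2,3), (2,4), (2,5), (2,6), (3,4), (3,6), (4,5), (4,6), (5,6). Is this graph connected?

Step 1: Build adjacency list from edges:
  1: 2, 3, 4, 5
  2: 1, 3, 4, 5, 6
  3: 1, 2, 4, 6
  4: 1, 2, 3, 5, 6
  5: 1, 2, 4, 6
  6: 2, 3, 4, 5

Step 2: Run BFS/DFS from vertex 1:
  Visited: {1, 2, 3, 4, 5, 6}
  Reached 6 of 6 vertices

Step 3: All 6 vertices reached from vertex 1, so the graph is connected.
Answer: Yes, the graph is connected.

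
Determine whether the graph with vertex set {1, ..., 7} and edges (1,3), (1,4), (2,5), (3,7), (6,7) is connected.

Step 1: Build adjacency list from edges:
  1: 3, 4
  2: 5
  3: 1, 7
  4: 1
  5: 2
  6: 7
  7: 3, 6

Step 2: Run BFS/DFS from vertex 1:
  Visited: {1, 3, 4, 7, 6}
  Reached 5 of 7 vertices

Step 3: Only 5 of 7 vertices reached. Graph is disconnected.
Connected components: {1, 3, 4, 6, 7}, {2, 5}
Answer: No, the graph is not connected (2 components).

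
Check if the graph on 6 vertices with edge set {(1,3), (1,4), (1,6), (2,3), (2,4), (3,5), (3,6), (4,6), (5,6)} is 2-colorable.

Step 1: Attempt 2-coloring using BFS:
  Start at vertex 1, assign color 0
  Color vertex 3 with color 1 (neighbor of 1)
  Color vertex 4 with color 1 (neighbor of 1)
  Color vertex 6 with color 1 (neighbor of 1)
  Color vertex 2 with color 0 (neighbor of 3)
  Color vertex 5 with color 0 (neighbor of 3)

Step 2: Conflict found! Vertices 3 and 6 are adjacent but have the same color.
This means the graph contains an odd cycle.

The graph is NOT bipartite.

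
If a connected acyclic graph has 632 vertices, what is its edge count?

A tree on n vertices always has exactly n - 1 edges.
For n = 632: edges = 632 - 1 = 631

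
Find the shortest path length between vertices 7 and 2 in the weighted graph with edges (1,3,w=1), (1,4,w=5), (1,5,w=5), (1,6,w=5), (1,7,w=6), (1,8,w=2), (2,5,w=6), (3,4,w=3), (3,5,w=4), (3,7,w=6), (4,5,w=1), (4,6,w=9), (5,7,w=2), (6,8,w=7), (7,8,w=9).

Step 1: Build adjacency list with weights:
  1: 3(w=1), 4(w=5), 5(w=5), 6(w=5), 7(w=6), 8(w=2)
  2: 5(w=6)
  3: 1(w=1), 4(w=3), 5(w=4), 7(w=6)
  4: 1(w=5), 3(w=3), 5(w=1), 6(w=9)
  5: 1(w=5), 2(w=6), 3(w=4), 4(w=1), 7(w=2)
  6: 1(w=5), 4(w=9), 8(w=7)
  7: 1(w=6), 3(w=6), 5(w=2), 8(w=9)
  8: 1(w=2), 6(w=7), 7(w=9)

Step 2: Apply Dijkstra's algorithm from vertex 7:
  Visit vertex 7 (distance=0)
    Update dist[1] = 6
    Update dist[3] = 6
    Update dist[5] = 2
    Update dist[8] = 9
  Visit vertex 5 (distance=2)
    Update dist[2] = 8
    Update dist[4] = 3
  Visit vertex 4 (distance=3)
    Update dist[6] = 12
  Visit vertex 1 (distance=6)
    Update dist[6] = 11
    Update dist[8] = 8
  Visit vertex 3 (distance=6)
  Visit vertex 2 (distance=8)

Step 3: Shortest path: 7 -> 5 -> 2
Total weight: 2 + 6 = 8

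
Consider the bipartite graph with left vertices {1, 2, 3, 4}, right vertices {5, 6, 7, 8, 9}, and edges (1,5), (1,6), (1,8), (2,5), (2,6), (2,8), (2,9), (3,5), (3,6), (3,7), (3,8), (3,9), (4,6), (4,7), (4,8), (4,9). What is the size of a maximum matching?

Step 1: List the neighbors of each left vertex:
  1: 5, 6, 8
  2: 5, 6, 8, 9
  3: 5, 6, 7, 8, 9
  4: 6, 7, 8, 9

Step 2: Greedily match left vertices, then look for augmenting paths:
  Match 1 -- 5
  Match 2 -- 6
  Match 3 -- 7
  Match 4 -- 8
  No augmenting path remains.

Step 3: Verify this is maximum:
  Matching size 4 = min(|L|, |R|) = min(4, 5), which is an upper bound, so this matching is maximum.

Maximum matching: {(1,5), (2,6), (3,7), (4,8)}
Size: 4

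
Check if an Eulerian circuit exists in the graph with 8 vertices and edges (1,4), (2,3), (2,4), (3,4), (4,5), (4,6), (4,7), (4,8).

Step 1: Find the degree of each vertex:
  deg(1) = 1
  deg(2) = 2
  deg(3) = 2
  deg(4) = 7
  deg(5) = 1
  deg(6) = 1
  deg(7) = 1
  deg(8) = 1

Step 2: Count vertices with odd degree:
  Odd-degree vertices: 1, 4, 5, 6, 7, 8 (6 total)

Step 3: Apply Euler's theorem:
  - Eulerian circuit exists iff graph is connected and all vertices have even degree
  - Eulerian path exists iff graph is connected and has 0 or 2 odd-degree vertices

Graph has 6 odd-degree vertices (need 0 or 2).
Neither Eulerian path nor Eulerian circuit exists.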